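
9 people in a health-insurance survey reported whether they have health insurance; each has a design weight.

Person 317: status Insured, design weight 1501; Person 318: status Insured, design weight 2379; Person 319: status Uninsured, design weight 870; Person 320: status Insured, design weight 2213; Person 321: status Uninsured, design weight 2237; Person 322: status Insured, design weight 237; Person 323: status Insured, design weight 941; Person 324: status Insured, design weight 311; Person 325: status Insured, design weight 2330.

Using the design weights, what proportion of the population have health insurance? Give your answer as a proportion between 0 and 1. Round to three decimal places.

Sum of weights for 'Insured' = 1501 + 2379 + 2213 + 237 + 941 + 311 + 2330 = 9912
Total weight = 1501 + 2379 + 870 + 2213 + 2237 + 237 + 941 + 311 + 2330 = 13019
Weighted proportion = 9912 / 13019 = 0.7613488

0.761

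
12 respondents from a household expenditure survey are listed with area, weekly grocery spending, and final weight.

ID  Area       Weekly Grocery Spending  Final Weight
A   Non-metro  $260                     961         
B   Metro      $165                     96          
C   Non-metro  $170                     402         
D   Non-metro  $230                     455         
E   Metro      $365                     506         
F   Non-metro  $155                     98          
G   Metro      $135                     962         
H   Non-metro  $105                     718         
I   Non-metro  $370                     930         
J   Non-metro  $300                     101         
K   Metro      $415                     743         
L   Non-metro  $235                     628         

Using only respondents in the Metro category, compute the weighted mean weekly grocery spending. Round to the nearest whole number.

277

Metro rows: B, E, G, K
Weighted sum = 165×96 + 365×506 + 135×962 + 415×743
  = 15840 + 184690 + 129870 + 308345 = 638745
Sum of weights = 96 + 506 + 962 + 743 = 2307
Weighted mean = 638745 / 2307 = 276.87256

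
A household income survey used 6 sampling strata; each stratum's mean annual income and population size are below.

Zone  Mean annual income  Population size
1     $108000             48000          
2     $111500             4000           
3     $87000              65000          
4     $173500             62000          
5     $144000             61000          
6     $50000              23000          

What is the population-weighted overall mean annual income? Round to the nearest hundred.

Σ Nₕ·x̄ₕ = 108000×48000 + 111500×4000 + 87000×65000 + 173500×62000 + 144000×61000 + 50000×23000
  = 5184000000 + 446000000 + 5655000000 + 10757000000 + 8784000000 + 1150000000 = 31976000000
Σ Nₕ = 48000 + 4000 + 65000 + 62000 + 61000 + 23000 = 263000
Overall mean = 31976000000 / 263000 = 121581.75

121600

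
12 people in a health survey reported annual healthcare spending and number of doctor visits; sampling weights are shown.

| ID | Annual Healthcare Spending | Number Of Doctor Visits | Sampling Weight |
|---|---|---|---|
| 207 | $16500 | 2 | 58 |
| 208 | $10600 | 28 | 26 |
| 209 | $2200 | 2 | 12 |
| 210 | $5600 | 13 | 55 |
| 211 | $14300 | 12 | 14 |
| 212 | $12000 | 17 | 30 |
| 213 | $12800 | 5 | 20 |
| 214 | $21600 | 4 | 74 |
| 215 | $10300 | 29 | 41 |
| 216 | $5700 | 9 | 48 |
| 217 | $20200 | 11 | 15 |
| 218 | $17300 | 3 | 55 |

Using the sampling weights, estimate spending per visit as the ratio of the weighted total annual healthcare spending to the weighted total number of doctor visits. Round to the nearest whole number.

1287

Σ wᵢ·y = 16500×58 + 10600×26 + 2200×12 + 5600×55 + 14300×14 + 12000×30 + 12800×20 + 21600×74 + 10300×41 + 5700×48 + 20200×15 + 17300×55
  = 5932000
Σ wᵢ·x = 2×58 + 28×26 + 2×12 + 13×55 + 12×14 + 17×30 + 5×20 + 4×74 + 29×41 + 9×48 + 11×15 + 3×55
  = 4608
Ratio = 5932000 / 4608 = 1287.3264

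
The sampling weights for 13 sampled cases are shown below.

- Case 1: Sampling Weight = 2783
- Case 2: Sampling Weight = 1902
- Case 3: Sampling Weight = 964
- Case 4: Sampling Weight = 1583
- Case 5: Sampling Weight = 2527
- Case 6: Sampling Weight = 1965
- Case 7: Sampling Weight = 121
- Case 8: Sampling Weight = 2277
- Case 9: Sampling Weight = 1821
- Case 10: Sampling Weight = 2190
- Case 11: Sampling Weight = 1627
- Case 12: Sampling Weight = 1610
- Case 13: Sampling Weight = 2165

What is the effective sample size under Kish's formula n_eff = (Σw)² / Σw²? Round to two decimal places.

11.47

Σ wᵢ = 23535
Σ wᵢ² = 48282797
n_eff = 23535² / 48282797 = 553896225 / 48282797 = 11.471917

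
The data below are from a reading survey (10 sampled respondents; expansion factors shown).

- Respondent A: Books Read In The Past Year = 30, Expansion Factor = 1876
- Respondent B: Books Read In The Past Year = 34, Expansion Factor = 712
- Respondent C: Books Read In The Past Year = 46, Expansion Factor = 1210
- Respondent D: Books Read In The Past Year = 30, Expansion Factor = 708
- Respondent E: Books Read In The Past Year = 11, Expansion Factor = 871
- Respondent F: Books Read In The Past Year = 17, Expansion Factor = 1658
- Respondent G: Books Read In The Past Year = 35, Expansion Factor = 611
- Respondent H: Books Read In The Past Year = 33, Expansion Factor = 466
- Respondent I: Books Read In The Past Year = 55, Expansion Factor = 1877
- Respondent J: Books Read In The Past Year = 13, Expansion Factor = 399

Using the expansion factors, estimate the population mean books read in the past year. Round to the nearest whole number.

33

Weighted sum = 30×1876 + 34×712 + 46×1210 + 30×708 + 11×871 + 17×1658 + 35×611 + 33×466 + 55×1877 + 13×399
  = 340340
Sum of weights = 10388
Weighted mean = 340340 / 10388 = 32.762803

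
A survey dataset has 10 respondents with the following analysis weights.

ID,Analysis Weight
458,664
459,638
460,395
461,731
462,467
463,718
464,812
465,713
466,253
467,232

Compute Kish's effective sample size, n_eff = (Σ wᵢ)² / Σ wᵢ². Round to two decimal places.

Σ wᵢ = 664 + 638 + 395 + 731 + 467 + 718 + 812 + 713 + 253 + 232 = 5623
Σ wᵢ² = 440896 + 407044 + 156025 + 534361 + 218089 + 515524 + 659344 + 508369 + 64009 + 53824 = 3557485
n_eff = 5623² / 3557485 = 31618129 / 3557485 = 8.8877758

8.89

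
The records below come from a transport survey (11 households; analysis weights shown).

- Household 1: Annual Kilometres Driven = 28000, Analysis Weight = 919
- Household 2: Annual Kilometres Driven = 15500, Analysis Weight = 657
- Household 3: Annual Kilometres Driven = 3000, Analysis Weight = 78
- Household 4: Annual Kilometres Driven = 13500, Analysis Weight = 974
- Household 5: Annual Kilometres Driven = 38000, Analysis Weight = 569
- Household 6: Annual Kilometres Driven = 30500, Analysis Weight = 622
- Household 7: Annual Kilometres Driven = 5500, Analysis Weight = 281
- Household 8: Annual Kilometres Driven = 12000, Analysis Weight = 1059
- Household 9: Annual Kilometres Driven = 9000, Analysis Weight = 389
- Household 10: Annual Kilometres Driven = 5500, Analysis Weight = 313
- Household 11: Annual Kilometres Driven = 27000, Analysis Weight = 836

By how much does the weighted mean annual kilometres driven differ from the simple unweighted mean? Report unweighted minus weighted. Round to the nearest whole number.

Unweighted sum = 28000 + 15500 + 3000 + 13500 + 38000 + 30500 + 5500 + 12000 + 9000 + 5500 + 27000 = 187500
Unweighted mean = 187500 / 11 = 17045.455
Weighted sum = 28000×919 + 15500×657 + 3000×78 + 13500×974 + 38000×569 + 30500×622 + 5500×281 + 12000×1059 + 9000×389 + 5500×313 + 27000×836
  = 25732000 + 10183500 + 234000 + 13149000 + 21622000 + 18971000 + 1545500 + 12708000 + 3501000 + 1721500 + 22572000 = 131939500
Sum of weights = 919 + 657 + 78 + 974 + 569 + 622 + 281 + 1059 + 389 + 313 + 836 = 6697
Weighted mean = 131939500 / 6697 = 19701.284
Difference (unweighted minus weighted) = -2655.8296

-2656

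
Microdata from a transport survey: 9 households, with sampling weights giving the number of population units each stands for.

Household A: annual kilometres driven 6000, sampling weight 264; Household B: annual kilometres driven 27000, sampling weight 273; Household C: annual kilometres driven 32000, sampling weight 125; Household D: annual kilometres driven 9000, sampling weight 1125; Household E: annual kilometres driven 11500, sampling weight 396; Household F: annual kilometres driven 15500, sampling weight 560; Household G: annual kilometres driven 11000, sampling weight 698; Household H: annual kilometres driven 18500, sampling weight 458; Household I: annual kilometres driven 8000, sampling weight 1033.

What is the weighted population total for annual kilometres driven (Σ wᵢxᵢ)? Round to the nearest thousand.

Weighted total = 6000×264 + 27000×273 + 32000×125 + 9000×1125 + 11500×396 + 15500×560 + 11000×698 + 18500×458 + 8000×1033
  = 1584000 + 7371000 + 4000000 + 10125000 + 4554000 + 8680000 + 7678000 + 8473000 + 8264000 = 60729000

60729000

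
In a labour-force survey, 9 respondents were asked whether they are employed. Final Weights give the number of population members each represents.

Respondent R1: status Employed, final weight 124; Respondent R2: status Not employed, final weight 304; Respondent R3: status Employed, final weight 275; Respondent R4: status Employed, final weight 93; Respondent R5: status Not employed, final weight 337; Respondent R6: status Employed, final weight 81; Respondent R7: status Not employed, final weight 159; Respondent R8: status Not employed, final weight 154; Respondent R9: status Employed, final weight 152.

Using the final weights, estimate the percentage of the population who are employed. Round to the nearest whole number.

Sum of weights for 'Employed' = 124 + 275 + 93 + 81 + 152 = 725
Total weight = 124 + 304 + 275 + 93 + 337 + 81 + 159 + 154 + 152 = 1679
Weighted proportion = 725 / 1679 = 0.43180465 → 43.180465%

43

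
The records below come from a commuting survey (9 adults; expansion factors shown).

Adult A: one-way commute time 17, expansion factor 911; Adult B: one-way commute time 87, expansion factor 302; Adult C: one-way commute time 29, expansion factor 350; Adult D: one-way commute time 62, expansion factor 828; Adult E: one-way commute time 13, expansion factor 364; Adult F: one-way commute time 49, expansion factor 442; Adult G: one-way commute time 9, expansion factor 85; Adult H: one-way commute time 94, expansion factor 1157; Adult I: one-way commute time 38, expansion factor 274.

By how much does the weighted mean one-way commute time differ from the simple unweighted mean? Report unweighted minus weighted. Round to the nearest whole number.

Unweighted sum = 17 + 87 + 29 + 62 + 13 + 49 + 9 + 94 + 38 = 398
Unweighted mean = 398 / 9 = 44.222222
Weighted sum = 17×911 + 87×302 + 29×350 + 62×828 + 13×364 + 49×442 + 9×85 + 94×1157 + 38×274
  = 249572
Sum of weights = 911 + 302 + 350 + 828 + 364 + 442 + 85 + 1157 + 274 = 4713
Weighted mean = 249572 / 4713 = 52.953957
Difference (unweighted minus weighted) = -8.7317349

-9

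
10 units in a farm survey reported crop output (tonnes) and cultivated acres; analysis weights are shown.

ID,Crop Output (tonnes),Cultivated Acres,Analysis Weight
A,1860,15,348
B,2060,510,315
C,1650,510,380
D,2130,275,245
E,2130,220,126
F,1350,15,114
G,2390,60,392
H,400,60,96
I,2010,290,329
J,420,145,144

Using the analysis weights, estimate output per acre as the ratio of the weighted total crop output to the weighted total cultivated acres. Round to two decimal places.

7.58

Σ wᵢ·y = 1860×348 + 2060×315 + 1650×380 + 2130×245 + 2130×126 + 1350×114 + 2390×392 + 400×96 + 2010×329 + 420×144
  = 647280 + 648900 + 627000 + 521850 + 268380 + 153900 + 936880 + 38400 + 661290 + 60480 = 4564360
Σ wᵢ·x = 602045
Ratio = 4564360 / 602045 = 7.5814266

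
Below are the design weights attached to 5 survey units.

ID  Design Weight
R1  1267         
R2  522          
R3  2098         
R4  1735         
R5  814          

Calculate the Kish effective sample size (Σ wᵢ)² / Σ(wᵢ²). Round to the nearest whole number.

4

Σ wᵢ = 1267 + 522 + 2098 + 1735 + 814 = 6436
Σ wᵢ² = 1605289 + 272484 + 4401604 + 3010225 + 662596 = 9952198
n_eff = 6436² / 9952198 = 41422096 / 9952198 = 4.1621053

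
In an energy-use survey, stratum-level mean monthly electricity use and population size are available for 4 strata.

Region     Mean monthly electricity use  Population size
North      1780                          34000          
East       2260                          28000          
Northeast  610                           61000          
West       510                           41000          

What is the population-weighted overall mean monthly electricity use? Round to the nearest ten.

1110

Σ Nₕ·x̄ₕ = 1780×34000 + 2260×28000 + 610×61000 + 510×41000
  = 60520000 + 63280000 + 37210000 + 20910000 = 181920000
Σ Nₕ = 164000
Overall mean = 181920000 / 164000 = 1109.2683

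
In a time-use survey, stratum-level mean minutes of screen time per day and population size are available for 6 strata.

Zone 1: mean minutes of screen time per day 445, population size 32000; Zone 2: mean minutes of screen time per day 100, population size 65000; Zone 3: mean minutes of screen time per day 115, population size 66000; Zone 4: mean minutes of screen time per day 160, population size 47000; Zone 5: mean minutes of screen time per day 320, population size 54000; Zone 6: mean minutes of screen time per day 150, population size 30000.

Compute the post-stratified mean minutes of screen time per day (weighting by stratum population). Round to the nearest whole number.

196

Σ Nₕ·x̄ₕ = 445×32000 + 100×65000 + 115×66000 + 160×47000 + 320×54000 + 150×30000
  = 57630000
Σ Nₕ = 32000 + 65000 + 66000 + 47000 + 54000 + 30000 = 294000
Overall mean = 57630000 / 294000 = 196.02041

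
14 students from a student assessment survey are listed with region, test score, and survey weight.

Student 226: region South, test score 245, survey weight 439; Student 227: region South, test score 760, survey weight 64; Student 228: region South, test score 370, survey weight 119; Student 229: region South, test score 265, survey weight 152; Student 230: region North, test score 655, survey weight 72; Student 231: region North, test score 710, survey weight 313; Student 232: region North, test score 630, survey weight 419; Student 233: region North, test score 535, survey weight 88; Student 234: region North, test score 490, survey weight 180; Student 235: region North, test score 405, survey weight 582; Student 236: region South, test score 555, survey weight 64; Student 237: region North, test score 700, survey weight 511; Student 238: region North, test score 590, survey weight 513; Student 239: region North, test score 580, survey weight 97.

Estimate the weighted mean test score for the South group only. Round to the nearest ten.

330

South rows: 226, 227, 228, 229, 236
Weighted sum = 245×439 + 760×64 + 370×119 + 265×152 + 555×64
  = 107555 + 48640 + 44030 + 40280 + 35520 = 276025
Sum of weights = 838
Weighted mean = 276025 / 838 = 329.38544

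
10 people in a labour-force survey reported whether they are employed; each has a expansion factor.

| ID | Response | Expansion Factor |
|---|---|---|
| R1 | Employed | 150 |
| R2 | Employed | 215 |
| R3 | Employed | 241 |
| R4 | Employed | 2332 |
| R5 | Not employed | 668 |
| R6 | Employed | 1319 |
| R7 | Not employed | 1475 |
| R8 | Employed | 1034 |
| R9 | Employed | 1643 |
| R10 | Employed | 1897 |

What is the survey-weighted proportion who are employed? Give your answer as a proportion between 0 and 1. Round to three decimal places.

0.805

Sum of weights for 'Employed' = 150 + 215 + 241 + 2332 + 1319 + 1034 + 1643 + 1897 = 8831
Total weight = 150 + 215 + 241 + 2332 + 668 + 1319 + 1475 + 1034 + 1643 + 1897 = 10974
Weighted proportion = 8831 / 10974 = 0.80472025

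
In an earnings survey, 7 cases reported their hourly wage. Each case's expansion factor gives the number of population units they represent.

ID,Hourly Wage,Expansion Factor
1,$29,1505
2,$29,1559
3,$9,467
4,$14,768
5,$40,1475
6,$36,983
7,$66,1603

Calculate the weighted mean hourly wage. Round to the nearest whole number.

Weighted sum = 303997
Sum of weights = 1505 + 1559 + 467 + 768 + 1475 + 983 + 1603 = 8360
Weighted mean = 303997 / 8360 = 36.363278

36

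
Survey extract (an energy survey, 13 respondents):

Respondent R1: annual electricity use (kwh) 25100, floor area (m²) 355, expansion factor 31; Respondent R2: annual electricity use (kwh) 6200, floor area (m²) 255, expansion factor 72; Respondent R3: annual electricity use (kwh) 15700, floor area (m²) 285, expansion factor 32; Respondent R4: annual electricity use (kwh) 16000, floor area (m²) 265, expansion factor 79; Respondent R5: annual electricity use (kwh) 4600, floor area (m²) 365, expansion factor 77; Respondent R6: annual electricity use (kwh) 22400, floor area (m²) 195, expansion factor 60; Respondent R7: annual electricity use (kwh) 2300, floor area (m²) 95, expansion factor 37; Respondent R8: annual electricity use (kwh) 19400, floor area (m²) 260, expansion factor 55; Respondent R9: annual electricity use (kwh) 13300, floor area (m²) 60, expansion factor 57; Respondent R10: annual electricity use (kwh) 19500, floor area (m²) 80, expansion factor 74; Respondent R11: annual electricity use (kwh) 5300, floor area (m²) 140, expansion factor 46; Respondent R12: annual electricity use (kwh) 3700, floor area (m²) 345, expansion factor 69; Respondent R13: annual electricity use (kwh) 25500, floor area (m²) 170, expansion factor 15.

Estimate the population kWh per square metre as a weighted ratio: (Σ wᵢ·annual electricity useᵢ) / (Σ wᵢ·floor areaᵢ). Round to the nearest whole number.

Σ wᵢ·y = 8923900
Σ wᵢ·x = 159175
Ratio = 8923900 / 159175 = 56.063452

56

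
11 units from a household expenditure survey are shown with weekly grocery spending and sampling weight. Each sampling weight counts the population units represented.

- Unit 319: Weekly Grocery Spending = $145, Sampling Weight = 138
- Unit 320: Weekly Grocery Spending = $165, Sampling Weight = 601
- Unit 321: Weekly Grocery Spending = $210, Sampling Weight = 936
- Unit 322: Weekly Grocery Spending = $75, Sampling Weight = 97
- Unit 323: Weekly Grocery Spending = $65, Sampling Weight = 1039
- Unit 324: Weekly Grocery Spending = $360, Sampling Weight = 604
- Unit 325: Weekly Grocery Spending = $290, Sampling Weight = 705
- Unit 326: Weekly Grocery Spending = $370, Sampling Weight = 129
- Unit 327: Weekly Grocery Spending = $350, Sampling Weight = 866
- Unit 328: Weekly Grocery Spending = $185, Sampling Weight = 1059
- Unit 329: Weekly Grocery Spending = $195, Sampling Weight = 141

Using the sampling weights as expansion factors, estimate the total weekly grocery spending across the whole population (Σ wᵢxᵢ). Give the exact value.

1386675

Weighted total = 145×138 + 165×601 + 210×936 + 75×97 + 65×1039 + 360×604 + 290×705 + 370×129 + 350×866 + 185×1059 + 195×141
  = 20010 + 99165 + 196560 + 7275 + 67535 + 217440 + 204450 + 47730 + 303100 + 195915 + 27495 = 1386675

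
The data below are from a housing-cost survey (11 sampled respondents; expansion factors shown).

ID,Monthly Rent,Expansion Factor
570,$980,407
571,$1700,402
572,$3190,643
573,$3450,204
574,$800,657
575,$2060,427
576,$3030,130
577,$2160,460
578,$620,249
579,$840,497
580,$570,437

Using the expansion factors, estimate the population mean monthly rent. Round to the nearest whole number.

1651

Weighted sum = 980×407 + 1700×402 + 3190×643 + 3450×204 + 800×657 + 2060×427 + 3030×130 + 2160×460 + 620×249 + 840×497 + 570×437
  = 398860 + 683400 + 2051170 + 703800 + 525600 + 879620 + 393900 + 993600 + 154380 + 417480 + 249090 = 7450900
Sum of weights = 407 + 402 + 643 + 204 + 657 + 427 + 130 + 460 + 249 + 497 + 437 = 4513
Weighted mean = 7450900 / 4513 = 1650.986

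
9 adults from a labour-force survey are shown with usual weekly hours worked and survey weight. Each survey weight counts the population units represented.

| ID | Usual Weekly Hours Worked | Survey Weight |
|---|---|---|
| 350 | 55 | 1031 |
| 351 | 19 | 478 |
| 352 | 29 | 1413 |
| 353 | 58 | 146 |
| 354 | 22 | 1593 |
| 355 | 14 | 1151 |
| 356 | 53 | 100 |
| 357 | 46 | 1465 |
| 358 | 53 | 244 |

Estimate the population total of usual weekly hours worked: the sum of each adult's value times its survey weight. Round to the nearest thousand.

Weighted total = 55×1031 + 19×478 + 29×1413 + 58×146 + 22×1593 + 14×1151 + 53×100 + 46×1465 + 53×244
  = 56705 + 9082 + 40977 + 8468 + 35046 + 16114 + 5300 + 67390 + 12932 = 252014

252000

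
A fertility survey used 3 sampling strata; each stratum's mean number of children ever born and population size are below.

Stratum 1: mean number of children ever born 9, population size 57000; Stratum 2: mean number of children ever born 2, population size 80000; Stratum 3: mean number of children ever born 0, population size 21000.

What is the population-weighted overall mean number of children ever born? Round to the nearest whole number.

Σ Nₕ·x̄ₕ = 9×57000 + 2×80000 + 0×21000
  = 673000
Σ Nₕ = 57000 + 80000 + 21000 = 158000
Overall mean = 673000 / 158000 = 4.2594937

4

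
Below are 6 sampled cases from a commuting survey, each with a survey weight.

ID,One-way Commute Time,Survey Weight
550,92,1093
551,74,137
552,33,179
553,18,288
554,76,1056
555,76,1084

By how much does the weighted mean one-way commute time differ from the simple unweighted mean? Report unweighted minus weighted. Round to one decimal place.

-12.6

Unweighted sum = 92 + 74 + 33 + 18 + 76 + 76 = 369
Unweighted mean = 369 / 6 = 61.5
Weighted sum = 92×1093 + 74×137 + 33×179 + 18×288 + 76×1056 + 76×1084
  = 100556 + 10138 + 5907 + 5184 + 80256 + 82384 = 284425
Sum of weights = 1093 + 137 + 179 + 288 + 1056 + 1084 = 3837
Weighted mean = 284425 / 3837 = 74.126922
Difference (unweighted minus weighted) = -12.626922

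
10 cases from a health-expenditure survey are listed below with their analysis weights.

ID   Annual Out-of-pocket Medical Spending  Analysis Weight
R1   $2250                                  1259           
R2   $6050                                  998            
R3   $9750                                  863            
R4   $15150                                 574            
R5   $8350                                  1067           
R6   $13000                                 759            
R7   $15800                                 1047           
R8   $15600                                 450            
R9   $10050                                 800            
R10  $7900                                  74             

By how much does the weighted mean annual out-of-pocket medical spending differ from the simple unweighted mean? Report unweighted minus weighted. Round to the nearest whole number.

639

Unweighted sum = 2250 + 6050 + 9750 + 15150 + 8350 + 13000 + 15800 + 15600 + 10050 + 7900 = 103900
Unweighted mean = 103900 / 10 = 10390
Weighted sum = 2250×1259 + 6050×998 + 9750×863 + 15150×574 + 8350×1067 + 13000×759 + 15800×1047 + 15600×450 + 10050×800 + 7900×74
  = 2832750 + 6037900 + 8414250 + 8696100 + 8909450 + 9867000 + 16542600 + 7020000 + 8040000 + 584600 = 76944650
Sum of weights = 7891
Weighted mean = 76944650 / 7891 = 9750.9378
Difference (unweighted minus weighted) = 639.06222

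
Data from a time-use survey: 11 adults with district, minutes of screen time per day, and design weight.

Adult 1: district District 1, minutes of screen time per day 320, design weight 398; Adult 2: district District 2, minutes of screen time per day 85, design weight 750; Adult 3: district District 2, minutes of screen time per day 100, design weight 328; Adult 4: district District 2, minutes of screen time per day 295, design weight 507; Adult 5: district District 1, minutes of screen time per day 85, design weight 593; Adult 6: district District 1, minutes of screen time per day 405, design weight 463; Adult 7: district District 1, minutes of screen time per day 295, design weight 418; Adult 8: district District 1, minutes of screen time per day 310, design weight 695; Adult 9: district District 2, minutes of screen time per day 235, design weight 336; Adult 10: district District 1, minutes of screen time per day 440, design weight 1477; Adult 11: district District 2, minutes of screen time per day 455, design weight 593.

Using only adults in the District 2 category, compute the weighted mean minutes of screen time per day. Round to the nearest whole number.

237

District 2 rows: 2, 3, 4, 9, 11
Weighted sum = 85×750 + 100×328 + 295×507 + 235×336 + 455×593
  = 594890
Sum of weights = 2514
Weighted mean = 594890 / 2514 = 236.63087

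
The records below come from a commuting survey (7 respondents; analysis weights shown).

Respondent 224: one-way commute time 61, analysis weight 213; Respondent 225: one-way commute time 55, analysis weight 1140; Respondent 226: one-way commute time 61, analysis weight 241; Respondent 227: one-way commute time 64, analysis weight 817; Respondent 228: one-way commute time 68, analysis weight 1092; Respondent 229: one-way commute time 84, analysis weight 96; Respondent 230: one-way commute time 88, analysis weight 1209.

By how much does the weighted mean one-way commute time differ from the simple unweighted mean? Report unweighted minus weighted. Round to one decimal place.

Unweighted sum = 61 + 55 + 61 + 64 + 68 + 84 + 88 = 481
Unweighted mean = 481 / 7 = 68.714286
Weighted sum = 61×213 + 55×1140 + 61×241 + 64×817 + 68×1092 + 84×96 + 88×1209
  = 12993 + 62700 + 14701 + 52288 + 74256 + 8064 + 106392 = 331394
Sum of weights = 213 + 1140 + 241 + 817 + 1092 + 96 + 1209 = 4808
Weighted mean = 331394 / 4808 = 68.925541
Difference (unweighted minus weighted) = -0.21125505

-0.2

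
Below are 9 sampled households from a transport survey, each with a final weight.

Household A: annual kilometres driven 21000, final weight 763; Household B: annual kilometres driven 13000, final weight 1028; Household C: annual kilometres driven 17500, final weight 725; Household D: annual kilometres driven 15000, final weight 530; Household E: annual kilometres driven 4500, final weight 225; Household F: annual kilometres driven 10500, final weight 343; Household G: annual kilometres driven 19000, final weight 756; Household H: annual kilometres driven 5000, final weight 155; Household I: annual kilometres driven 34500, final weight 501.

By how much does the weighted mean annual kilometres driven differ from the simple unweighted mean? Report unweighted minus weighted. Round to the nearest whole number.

-1767

Unweighted sum = 21000 + 13000 + 17500 + 15000 + 4500 + 10500 + 19000 + 5000 + 34500 = 140000
Unweighted mean = 140000 / 9 = 15555.556
Weighted sum = 21000×763 + 13000×1028 + 17500×725 + 15000×530 + 4500×225 + 10500×343 + 19000×756 + 5000×155 + 34500×501
  = 16023000 + 13364000 + 12687500 + 7950000 + 1012500 + 3601500 + 14364000 + 775000 + 17284500 = 87062000
Sum of weights = 763 + 1028 + 725 + 530 + 225 + 343 + 756 + 155 + 501 = 5026
Weighted mean = 87062000 / 5026 = 17322.324
Difference (unweighted minus weighted) = -1766.7684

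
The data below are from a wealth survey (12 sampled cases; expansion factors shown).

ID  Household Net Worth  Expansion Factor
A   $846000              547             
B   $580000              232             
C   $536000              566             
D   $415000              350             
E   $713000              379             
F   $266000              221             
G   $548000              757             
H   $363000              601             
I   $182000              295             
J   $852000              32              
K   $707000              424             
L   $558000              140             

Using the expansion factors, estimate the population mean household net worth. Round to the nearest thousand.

543000

Weighted sum = 846000×547 + 580000×232 + 536000×566 + 415000×350 + 713000×379 + 266000×221 + 548000×757 + 363000×601 + 182000×295 + 852000×32 + 707000×424 + 558000×140
  = 462762000 + 134560000 + 303376000 + 145250000 + 270227000 + 58786000 + 414836000 + 218163000 + 53690000 + 27264000 + 299768000 + 78120000 = 2466802000
Sum of weights = 4544
Weighted mean = 2466802000 / 4544 = 542870.16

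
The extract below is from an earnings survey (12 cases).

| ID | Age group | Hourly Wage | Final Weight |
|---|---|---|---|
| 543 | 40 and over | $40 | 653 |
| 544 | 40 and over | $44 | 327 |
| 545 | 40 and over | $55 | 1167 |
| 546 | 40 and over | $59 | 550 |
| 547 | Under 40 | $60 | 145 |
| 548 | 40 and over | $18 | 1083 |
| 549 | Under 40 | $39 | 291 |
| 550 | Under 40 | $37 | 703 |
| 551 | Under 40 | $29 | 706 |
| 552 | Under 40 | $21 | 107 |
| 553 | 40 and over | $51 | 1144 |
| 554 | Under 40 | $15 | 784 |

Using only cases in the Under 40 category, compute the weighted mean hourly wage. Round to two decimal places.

29.44

Under 40 rows: 547, 549, 550, 551, 552, 554
Weighted sum = 60×145 + 39×291 + 37×703 + 29×706 + 21×107 + 15×784
  = 8700 + 11349 + 26011 + 20474 + 2247 + 11760 = 80541
Sum of weights = 145 + 291 + 703 + 706 + 107 + 784 = 2736
Weighted mean = 80541 / 2736 = 29.4375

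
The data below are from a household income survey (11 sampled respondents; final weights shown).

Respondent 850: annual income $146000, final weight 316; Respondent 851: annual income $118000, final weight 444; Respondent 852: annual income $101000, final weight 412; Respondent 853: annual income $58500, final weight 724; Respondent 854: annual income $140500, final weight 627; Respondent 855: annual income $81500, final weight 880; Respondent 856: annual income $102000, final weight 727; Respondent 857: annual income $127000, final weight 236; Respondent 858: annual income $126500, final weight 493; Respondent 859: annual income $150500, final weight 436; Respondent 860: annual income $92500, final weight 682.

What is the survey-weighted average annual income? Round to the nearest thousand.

Weighted sum = 146000×316 + 118000×444 + 101000×412 + 58500×724 + 140500×627 + 81500×880 + 102000×727 + 127000×236 + 126500×493 + 150500×436 + 92500×682
  = 637501000
Sum of weights = 316 + 444 + 412 + 724 + 627 + 880 + 727 + 236 + 493 + 436 + 682 = 5977
Weighted mean = 637501000 / 5977 = 106659.03

107000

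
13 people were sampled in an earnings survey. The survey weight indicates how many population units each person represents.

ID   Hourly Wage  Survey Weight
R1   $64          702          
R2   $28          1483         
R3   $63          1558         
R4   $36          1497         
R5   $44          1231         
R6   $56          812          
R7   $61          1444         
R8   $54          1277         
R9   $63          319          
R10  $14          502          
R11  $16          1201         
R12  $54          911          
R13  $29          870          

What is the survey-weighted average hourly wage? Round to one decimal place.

44.6

Weighted sum = 615941
Sum of weights = 13807
Weighted mean = 615941 / 13807 = 44.610777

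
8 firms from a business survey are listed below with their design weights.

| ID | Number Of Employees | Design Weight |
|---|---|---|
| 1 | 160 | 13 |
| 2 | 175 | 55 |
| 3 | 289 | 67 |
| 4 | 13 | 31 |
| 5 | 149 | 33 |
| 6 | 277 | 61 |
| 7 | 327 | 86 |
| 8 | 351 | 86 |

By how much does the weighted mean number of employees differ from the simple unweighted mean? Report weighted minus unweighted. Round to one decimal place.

40.7

Unweighted sum = 160 + 175 + 289 + 13 + 149 + 277 + 327 + 351 = 1741
Unweighted mean = 1741 / 8 = 217.625
Weighted sum = 160×13 + 175×55 + 289×67 + 13×31 + 149×33 + 277×61 + 327×86 + 351×86
  = 2080 + 9625 + 19363 + 403 + 4917 + 16897 + 28122 + 30186 = 111593
Sum of weights = 13 + 55 + 67 + 31 + 33 + 61 + 86 + 86 = 432
Weighted mean = 111593 / 432 = 258.31713
Difference (weighted minus unweighted) = 40.69213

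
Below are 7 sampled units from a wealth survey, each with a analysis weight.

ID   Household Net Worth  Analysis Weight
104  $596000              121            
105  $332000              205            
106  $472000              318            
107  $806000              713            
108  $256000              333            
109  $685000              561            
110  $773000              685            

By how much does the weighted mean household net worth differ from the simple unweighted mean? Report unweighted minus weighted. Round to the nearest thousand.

Unweighted sum = 596000 + 332000 + 472000 + 806000 + 256000 + 685000 + 773000 = 3920000
Unweighted mean = 3920000 / 7 = 560000
Weighted sum = 596000×121 + 332000×205 + 472000×318 + 806000×713 + 256000×333 + 685000×561 + 773000×685
  = 72116000 + 68060000 + 150096000 + 574678000 + 85248000 + 384285000 + 529505000 = 1863988000
Sum of weights = 121 + 205 + 318 + 713 + 333 + 561 + 685 = 2936
Weighted mean = 1863988000 / 2936 = 634873.3
Difference (unweighted minus weighted) = -74873.297

-75000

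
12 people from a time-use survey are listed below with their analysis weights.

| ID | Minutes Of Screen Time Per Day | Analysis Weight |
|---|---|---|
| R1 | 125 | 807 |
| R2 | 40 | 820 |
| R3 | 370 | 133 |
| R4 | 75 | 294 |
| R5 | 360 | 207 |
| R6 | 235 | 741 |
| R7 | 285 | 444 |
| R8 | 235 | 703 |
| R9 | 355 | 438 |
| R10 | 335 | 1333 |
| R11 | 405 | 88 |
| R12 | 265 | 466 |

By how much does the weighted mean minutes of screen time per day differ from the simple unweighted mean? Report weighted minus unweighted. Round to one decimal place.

-24.4

Unweighted sum = 3085
Unweighted mean = 3085 / 12 = 257.08333
Weighted sum = 125×807 + 40×820 + 370×133 + 75×294 + 360×207 + 235×741 + 285×444 + 235×703 + 355×438 + 335×1333 + 405×88 + 265×466
  = 100875 + 32800 + 49210 + 22050 + 74520 + 174135 + 126540 + 165205 + 155490 + 446555 + 35640 + 123490 = 1506510
Sum of weights = 807 + 820 + 133 + 294 + 207 + 741 + 444 + 703 + 438 + 1333 + 88 + 466 = 6474
Weighted mean = 1506510 / 6474 = 232.70158
Difference (weighted minus unweighted) = -24.381758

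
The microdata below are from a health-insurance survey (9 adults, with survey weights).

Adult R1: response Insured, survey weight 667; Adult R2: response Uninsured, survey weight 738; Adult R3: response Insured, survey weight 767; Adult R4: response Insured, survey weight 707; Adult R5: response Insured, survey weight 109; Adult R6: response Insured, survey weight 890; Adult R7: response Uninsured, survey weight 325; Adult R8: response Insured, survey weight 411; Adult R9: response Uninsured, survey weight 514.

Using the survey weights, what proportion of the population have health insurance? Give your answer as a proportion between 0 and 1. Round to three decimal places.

0.692

Sum of weights for 'Insured' = 667 + 767 + 707 + 109 + 890 + 411 = 3551
Total weight = 667 + 738 + 767 + 707 + 109 + 890 + 325 + 411 + 514 = 5128
Weighted proportion = 3551 / 5128 = 0.6924727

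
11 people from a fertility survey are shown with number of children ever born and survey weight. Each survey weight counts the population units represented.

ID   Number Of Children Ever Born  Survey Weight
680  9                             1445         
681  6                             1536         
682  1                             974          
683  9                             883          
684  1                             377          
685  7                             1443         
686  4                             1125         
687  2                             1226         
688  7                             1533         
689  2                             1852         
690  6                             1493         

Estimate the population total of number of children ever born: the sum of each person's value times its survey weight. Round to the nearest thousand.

Weighted total = 71965

72000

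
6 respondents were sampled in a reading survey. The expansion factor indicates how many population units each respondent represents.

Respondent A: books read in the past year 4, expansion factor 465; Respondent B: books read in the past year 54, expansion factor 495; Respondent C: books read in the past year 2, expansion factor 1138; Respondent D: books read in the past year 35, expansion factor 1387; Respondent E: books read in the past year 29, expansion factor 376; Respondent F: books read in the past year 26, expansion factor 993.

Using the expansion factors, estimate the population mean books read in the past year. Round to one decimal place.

23.9

Weighted sum = 4×465 + 54×495 + 2×1138 + 35×1387 + 29×376 + 26×993
  = 1860 + 26730 + 2276 + 48545 + 10904 + 25818 = 116133
Sum of weights = 465 + 495 + 1138 + 1387 + 376 + 993 = 4854
Weighted mean = 116133 / 4854 = 23.925216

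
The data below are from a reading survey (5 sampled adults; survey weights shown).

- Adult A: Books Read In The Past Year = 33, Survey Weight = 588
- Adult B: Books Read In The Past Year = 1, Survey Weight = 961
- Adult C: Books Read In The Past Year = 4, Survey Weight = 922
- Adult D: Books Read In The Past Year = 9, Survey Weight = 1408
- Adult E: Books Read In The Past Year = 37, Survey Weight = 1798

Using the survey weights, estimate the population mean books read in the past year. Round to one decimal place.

Weighted sum = 33×588 + 1×961 + 4×922 + 9×1408 + 37×1798
  = 19404 + 961 + 3688 + 12672 + 66526 = 103251
Sum of weights = 588 + 961 + 922 + 1408 + 1798 = 5677
Weighted mean = 103251 / 5677 = 18.187599

18.2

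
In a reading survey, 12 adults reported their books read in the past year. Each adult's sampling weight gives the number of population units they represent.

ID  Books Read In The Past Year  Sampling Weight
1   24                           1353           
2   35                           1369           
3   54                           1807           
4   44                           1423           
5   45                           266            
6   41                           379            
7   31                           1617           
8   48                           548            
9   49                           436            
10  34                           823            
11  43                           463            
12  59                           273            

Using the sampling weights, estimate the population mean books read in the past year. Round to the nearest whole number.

40

Weighted sum = 429879
Sum of weights = 1353 + 1369 + 1807 + 1423 + 266 + 379 + 1617 + 548 + 436 + 823 + 463 + 273 = 10757
Weighted mean = 429879 / 10757 = 39.962722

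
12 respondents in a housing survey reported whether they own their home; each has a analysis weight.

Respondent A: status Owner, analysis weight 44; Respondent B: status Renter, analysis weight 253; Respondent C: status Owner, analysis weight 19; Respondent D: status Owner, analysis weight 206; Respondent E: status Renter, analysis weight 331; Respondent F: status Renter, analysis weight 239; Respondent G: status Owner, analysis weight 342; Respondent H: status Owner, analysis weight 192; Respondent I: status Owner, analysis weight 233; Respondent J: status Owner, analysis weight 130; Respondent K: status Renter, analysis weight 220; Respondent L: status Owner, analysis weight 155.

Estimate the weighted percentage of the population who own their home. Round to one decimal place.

55.9

Sum of weights for 'Owner' = 44 + 19 + 206 + 342 + 192 + 233 + 130 + 155 = 1321
Total weight = 44 + 253 + 19 + 206 + 331 + 239 + 342 + 192 + 233 + 130 + 220 + 155 = 2364
Weighted proportion = 1321 / 2364 = 0.55879865 → 55.879865%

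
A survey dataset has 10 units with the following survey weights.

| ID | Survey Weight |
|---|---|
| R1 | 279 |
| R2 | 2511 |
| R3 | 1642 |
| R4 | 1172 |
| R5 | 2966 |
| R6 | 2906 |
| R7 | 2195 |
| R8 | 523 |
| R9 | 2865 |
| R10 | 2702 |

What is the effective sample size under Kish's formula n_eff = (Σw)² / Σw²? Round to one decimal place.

Σ wᵢ = 19761
Σ wᵢ² = 77841 + 6305121 + 2696164 + 1373584 + 8797156 + 8444836 + 4818025 + 273529 + 8208225 + 7300804 = 48295285
n_eff = 19761² / 48295285 = 390497121 / 48295285 = 8.0856158

8.1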